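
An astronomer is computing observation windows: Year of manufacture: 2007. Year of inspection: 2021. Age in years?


Birth year: 2007
Current year: 2021
Age = current year - birth year
Age = 2021 - 2007 = 14

14


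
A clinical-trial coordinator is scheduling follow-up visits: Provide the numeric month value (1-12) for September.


Calendar month order:
8. August
9. September <--
10. October
September is month number 9

9


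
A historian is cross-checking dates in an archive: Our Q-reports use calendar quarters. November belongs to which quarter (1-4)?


Month: November (month 11)
Q1: January-March (months 1-3)
Q2: April-June (months 4-6)
Q3: July-September (months 7-9)
Q4: October-December (months 10-12)
Month 11 falls in Q4

4


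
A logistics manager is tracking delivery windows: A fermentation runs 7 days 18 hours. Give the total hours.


Days: 7
Extra hours: 18
Hours per day: 24
Days to hours: 7 x 24 = 168
Total: 168 + 18 = 186

186


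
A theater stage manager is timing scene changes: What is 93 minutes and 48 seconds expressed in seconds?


Minutes: 93
Extra seconds: 48
Seconds per minute: 60
Minutes to seconds: 93 x 60 = 5580
Total: 5580 + 48 = 5628

5628


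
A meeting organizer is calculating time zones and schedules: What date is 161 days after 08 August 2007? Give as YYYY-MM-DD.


Start: 2007-08-08
Adding 161 days
Days remaining in August: 23
After August: 138 days still to add
September 2007: 30 days, 108 remaining
October 2007: 31 days, 77 remaining
November 2007: 30 days, 47 remaining
December 2007: 31 days, 16 remaining
Result: 2008-01-16

2008-01-16


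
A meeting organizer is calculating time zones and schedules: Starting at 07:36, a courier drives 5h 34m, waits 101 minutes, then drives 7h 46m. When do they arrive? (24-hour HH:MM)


Depart: 07:36
Leg 1: +334 min -> 13:10
Layover: +101 min -> 14:51
Leg 2: +466 min -> 22:37
Total travel: 901 minutes = 15h 1m
Arrival: 22:37

22:37


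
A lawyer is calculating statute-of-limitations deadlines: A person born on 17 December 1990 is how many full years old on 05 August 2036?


Birth: 1990-12-17
Reference: 2036-08-05
Year difference: 2036 - 1990 = 46
Has birthday (12-17) occurred by 08-05? No
Birthday not yet reached this year -> subtract 1
Age in full years: 45

45


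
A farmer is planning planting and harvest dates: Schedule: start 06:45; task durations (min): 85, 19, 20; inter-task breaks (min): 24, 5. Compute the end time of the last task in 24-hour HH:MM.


Start: 06:45 = 405 min from midnight
  after task 1 (85 min): 08:10
  after break (24 min): 08:34
  after task 2 (19 min): 08:53
  after break (5 min): 08:58
  after task 3 (20 min): 09:18
Total elapsed: 153 minutes
End time: 09:18

09:18


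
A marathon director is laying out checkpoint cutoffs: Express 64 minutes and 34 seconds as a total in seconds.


Minutes: 64
Seconds: 34
Convert minutes to seconds: 64 x 60 = 3840
Add remaining seconds: 3840 + 34 = 3874

3874


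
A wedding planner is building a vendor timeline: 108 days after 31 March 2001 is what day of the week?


Start: 2001-03-31 (Saturday)
Step 1 - find target date: add 108 days
  2001-03-31 + 108 days = 2001-07-17
Step 2 - day of week:
  108 mod 7 = 3
  Saturday + 3 days -> Tuesday
Result: Tuesday (2001-07-17)

Tuesday


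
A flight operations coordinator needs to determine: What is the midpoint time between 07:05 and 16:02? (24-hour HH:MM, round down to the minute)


Start time: 07:05 = 425 minutes from midnight
End time: 16:02 = 962 minutes from midnight
Sum: 425 + 962 = 1387
Midpoint: 1387 / 2 = 693 minutes
Convert: 693 / 60 = 11 hours, 33 minutes
Result: 11:33

11:33


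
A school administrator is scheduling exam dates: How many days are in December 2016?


Month: December
Year: 2016
December is a 31-day month
Total: 31 days

31


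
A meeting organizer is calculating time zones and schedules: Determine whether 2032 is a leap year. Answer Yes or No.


Year: 2032
Divisible by 4? 2032 / 4 = 508.0 -> Yes
Divisible by 100? 2032 / 100 = 20.32 -> No
Divisible by 4 but not 100, so it IS a leap year

Yes


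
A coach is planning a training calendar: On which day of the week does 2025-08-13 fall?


Date: 2025-08-13
January 1, 2025 is a Wednesday
Day of year: 225
Offset from Jan 1: 224 days
224 mod 7 = 0
Result: Wednesday

Wednesday


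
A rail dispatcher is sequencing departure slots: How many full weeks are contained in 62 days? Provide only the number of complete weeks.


Total days: 62
Days per week: 7
Division: 62 / 7 = 8 remainder 6
Complete weeks: 8
Remaining days: 6

8


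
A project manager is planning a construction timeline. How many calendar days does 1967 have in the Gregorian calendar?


Year: 1967
Check leap year rules:
Divisible by 4? No
1967 is not a leap year
Days: 365

365


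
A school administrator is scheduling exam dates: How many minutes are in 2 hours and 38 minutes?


Hours: 2
Minutes: 38
Convert hours to minutes: 2 x 60 = 120
Add remaining minutes: 120 + 38 = 158

158


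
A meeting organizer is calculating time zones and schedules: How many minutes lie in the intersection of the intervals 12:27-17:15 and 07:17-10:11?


Interval A: [747, 1035] minutes from midnight
Interval B: [437, 611] minutes from midnight
Overlap start = max(747, 437) = 747
Overlap end = min(1035, 611) = 611
End <= start, so the intervals do not overlap: 0 minutes

0


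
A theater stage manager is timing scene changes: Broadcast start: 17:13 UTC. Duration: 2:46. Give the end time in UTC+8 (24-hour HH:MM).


Start: 17:13 in UTC
Step 1 - add duration:
  minutes: 13 + 46 = 59
  hours: 17 + 2 + 0 = 19
  end in UTC: 19:59
Step 2 - convert UTC -> UTC+8:
  offset difference: 8 - (0) = 8 hours
  19 + (8) = 27 -> mod 24 = 3
Result: 03:59 in UTC+8

03:59


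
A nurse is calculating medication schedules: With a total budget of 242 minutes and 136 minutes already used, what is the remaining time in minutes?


Total budget: 242 minutes
Time used: 136 minutes
Remaining: 242 - 136 = 106 minutes
Percent used: 56.2%
Percent remaining: 43.8%

106


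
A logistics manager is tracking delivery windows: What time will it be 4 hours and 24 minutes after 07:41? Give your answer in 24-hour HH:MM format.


Start time: 07:41
Adding: 4 hours 24 minutes
Minutes: 41 + 24 = 65
Minute overflow: 65 >= 60, so carry 1 hour, minutes = 5
Hours: 7 + 4 + 1 = 12
Result: 12:05

12:05


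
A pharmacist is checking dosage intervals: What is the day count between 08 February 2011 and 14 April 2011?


Start date: 2011-02-08
End date: 2011-04-14
Feb 2011: +21 days
Mar 2011: +31 days
Apr 2011: +13 days
Total: 65 days

65


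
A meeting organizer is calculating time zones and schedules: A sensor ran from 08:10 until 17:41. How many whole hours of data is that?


Start: 08:10
End: 17:41
Hour difference: 17 - 8 = 9 hours
Minute difference: 41 - 10 = 31 minutes
Total minutes: 571
Complete hours: 571 / 60 = 9 (remainder 31)

9


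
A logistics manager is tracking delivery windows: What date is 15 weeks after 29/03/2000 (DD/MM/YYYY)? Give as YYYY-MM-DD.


Start: 2000-03-29
Weeks to add: 15
Convert to days: 15 x 7 = 105 days
Add 105 days to 2000-03-29
Result: 2000-07-12

2000-07-12


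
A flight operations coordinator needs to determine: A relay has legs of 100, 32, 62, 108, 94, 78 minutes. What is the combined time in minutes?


Durations: 100, 32, 62, 108, 94, 78
Running sum: 100
+ 32 = 132
+ 62 = 194
+ 108 = 302
+ 94 = 396
+ 78 = 474
Total duration: 474 minutes
That is 7 hours and 54 minutes

474


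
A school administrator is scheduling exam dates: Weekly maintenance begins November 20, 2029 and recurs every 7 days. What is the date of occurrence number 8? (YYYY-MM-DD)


First occurrence: 2029-11-20 (occurrence 1)
Each occurrence is 7 days after the previous.
Occurrence 8 is 7 weeks after the first.
7 weeks = 49 days
2029-11-20 + 49 days = 2030-01-08

2030-01-08


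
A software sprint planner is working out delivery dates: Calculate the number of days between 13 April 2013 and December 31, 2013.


Start: April 13, 2013
End: December 31, 2013
Days left in April: 17
May: 31
June: 30
July: 31
August: 31
... plus remaining months
Sum of remaining months: 245
Total: 17 + 245 = 262

262


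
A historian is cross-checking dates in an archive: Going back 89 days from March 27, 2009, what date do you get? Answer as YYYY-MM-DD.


Start: 2009-03-27
Subtracting 89 days
Days already passed in March: 27
After going back through March: 62 more days to subtract
February 2009: 28 days, 34 remaining
January 2009: 31 days, 3 remaining
December 2008 has 31 days, need 3
Result: 2008-12-28

2008-12-28


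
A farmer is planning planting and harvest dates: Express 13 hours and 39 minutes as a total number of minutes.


Hours: 13
Extra minutes: 39
Minutes per hour: 60
Hours to minutes: 13 x 60 = 780
Total: 780 + 39 = 819

819


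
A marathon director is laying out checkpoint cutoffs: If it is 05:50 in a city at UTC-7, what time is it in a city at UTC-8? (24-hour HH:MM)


Local time: 05:50 at UTC-7 (offset -7h)
Target zone: UTC-8 (offset -8h)
Difference: -8 - (-7) = -1 hours
Calculation: 5 + (-1) = 4
Result: 04:50

04:50


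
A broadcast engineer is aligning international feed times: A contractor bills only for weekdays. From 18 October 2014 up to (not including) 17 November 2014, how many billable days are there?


Start: 2014-10-18 (Saturday)
End (exclusive): 2014-11-17 (Monday)
Total calendar days: 30
Full weeks: 30 // 7 = 4 -> 20 weekdays
Remaining 2 days starting on Saturday:
  Sat(-), Sun(-) -> 0 weekdays
Total business days: 20 + 0 = 20

20


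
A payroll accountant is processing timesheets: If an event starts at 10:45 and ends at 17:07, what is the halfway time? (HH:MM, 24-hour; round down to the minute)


Start time: 10:45 = 645 minutes from midnight
End time: 17:07 = 1027 minutes from midnight
Sum: 645 + 1027 = 1672
Midpoint: 1672 / 2 = 836 minutes
Convert: 836 / 60 = 13 hours, 56 minutes
Result: 13:56

13:56


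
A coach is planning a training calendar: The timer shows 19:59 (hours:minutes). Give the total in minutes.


Hours: 19
Minutes: 59
Convert hours to minutes: 19 x 60 = 1140
Add remaining minutes: 1140 + 59 = 1199

1199


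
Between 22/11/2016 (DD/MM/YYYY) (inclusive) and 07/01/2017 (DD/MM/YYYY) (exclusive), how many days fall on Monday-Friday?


Start: 2016-11-22 (Tuesday)
End (exclusive): 2017-01-07 (Saturday)
Total calendar days: 46
Full weeks: 46 // 7 = 6 -> 30 weekdays
Remaining 4 days starting on Tuesday:
  Tue(w), Wed(w), Thu(w), Fri(w) -> 4 weekdays
Total business days: 30 + 4 = 34

34


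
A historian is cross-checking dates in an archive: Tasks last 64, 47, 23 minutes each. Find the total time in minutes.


Durations: 64, 47, 23
Running sum: 64
+ 47 = 111
+ 23 = 134
Total duration: 134 minutes
That is 2 hours and 14 minutes

134


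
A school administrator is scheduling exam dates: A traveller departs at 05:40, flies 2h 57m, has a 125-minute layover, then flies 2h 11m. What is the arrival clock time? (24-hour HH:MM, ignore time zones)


Depart: 05:40
Leg 1: +177 min -> 08:37
Layover: +125 min -> 10:42
Leg 2: +131 min -> 12:53
Total travel: 433 minutes = 7h 13m
Arrival: 12:53

12:53


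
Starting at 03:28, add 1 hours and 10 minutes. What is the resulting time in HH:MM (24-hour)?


Start time: 03:28
Adding: 1 hours 10 minutes
Minutes: 28 + 10 = 38
Hours: 3 + 1 + 0 = 4
Result: 04:38

04:38


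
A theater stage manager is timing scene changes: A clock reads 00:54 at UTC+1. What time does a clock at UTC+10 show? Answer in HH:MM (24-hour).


Local time: 00:54 at UTC+1 (offset 1h)
Target zone: UTC+10 (offset 10h)
Difference: 10 - (1) = 9 hours
Calculation: 0 + (9) = 9
Result: 09:54

09:54


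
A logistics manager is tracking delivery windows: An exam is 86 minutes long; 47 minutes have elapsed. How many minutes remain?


Total budget: 86 minutes
Time used: 47 minutes
Remaining: 86 - 47 = 39 minutes
Percent used: 54.7%
Percent remaining: 45.3%

39


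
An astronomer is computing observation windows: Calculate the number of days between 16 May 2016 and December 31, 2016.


Start: May 16, 2016
End: December 31, 2016
Days left in May: 15
June: 30
July: 31
August: 31
September: 30
... plus remaining months
Sum of remaining months: 214
Total: 15 + 214 = 229

229


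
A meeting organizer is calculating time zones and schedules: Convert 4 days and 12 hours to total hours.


Days: 4
Extra hours: 12
Hours per day: 24
Days to hours: 4 x 24 = 96
Total: 96 + 12 = 108

108


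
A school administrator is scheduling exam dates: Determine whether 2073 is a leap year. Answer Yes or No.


Year: 2073
Divisible by 4? 2073 / 4 = 518.25 -> No
Not divisible by 4, so NOT a leap year

No


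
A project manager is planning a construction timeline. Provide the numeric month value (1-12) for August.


Calendar month order:
7. July
8. August <--
9. September
August is month number 8

8


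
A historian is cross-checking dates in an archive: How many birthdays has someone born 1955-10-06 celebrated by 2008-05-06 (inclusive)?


Birth: 1955-10-06
Reference: 2008-05-06
Year difference: 2008 - 1955 = 53
Has birthday (10-06) occurred by 05-06? No
Birthday not yet reached this year -> subtract 1
Age in full years: 52

52


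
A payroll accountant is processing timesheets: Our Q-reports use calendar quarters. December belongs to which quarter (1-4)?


Month: December (month 12)
Q1: January-March (months 1-3)
Q2: April-June (months 4-6)
Q3: July-September (months 7-9)
Q4: October-December (months 10-12)
Month 12 falls in Q4

4


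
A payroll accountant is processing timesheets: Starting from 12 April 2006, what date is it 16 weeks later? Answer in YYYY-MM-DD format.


Start: 2006-04-12
Weeks to add: 16
Convert to days: 16 x 7 = 112 days
Add 112 days to 2006-04-12
Result: 2006-08-02

2006-08-02


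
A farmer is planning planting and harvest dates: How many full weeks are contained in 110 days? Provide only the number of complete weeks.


Total days: 110
Days per week: 7
Division: 110 / 7 = 15 remainder 5
Complete weeks: 15
Remaining days: 5

15


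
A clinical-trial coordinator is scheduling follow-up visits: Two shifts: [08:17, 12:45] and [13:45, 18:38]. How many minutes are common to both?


Interval A: [497, 765] minutes from midnight
Interval B: [825, 1118] minutes from midnight
Overlap start = max(497, 825) = 825
Overlap end = min(765, 1118) = 765
End <= start, so the intervals do not overlap: 0 minutes

0


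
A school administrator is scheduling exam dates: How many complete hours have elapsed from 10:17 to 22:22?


Start: 10:17
End: 22:22
Hour difference: 22 - 10 = 12 hours
Minute difference: 22 - 17 = 5 minutes
Total minutes: 725
Complete hours: 725 / 60 = 12 (remainder 5)

12


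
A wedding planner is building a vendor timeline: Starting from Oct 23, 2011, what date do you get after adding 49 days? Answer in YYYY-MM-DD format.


Start: 2011-10-23
Adding 49 days
Days remaining in October: 8
After October: 41 days still to add
November 2011: 30 days, 11 remaining
December 2011 has 31 days, need 11
Result: 2011-12-11

2011-12-11


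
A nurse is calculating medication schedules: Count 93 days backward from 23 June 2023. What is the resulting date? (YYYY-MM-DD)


Start: 2023-06-23
Subtracting 93 days
Days already passed in June: 23
After going back through June: 70 more days to subtract
May 2023: 31 days, 39 remaining
April 2023: 30 days, 9 remaining
March 2023 has 31 days, need 9
Result: 2023-03-22

2023-03-22


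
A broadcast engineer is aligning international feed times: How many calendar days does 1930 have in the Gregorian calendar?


Year: 1930
Check leap year rules:
Divisible by 4? No
1930 is not a leap year
Days: 365

365


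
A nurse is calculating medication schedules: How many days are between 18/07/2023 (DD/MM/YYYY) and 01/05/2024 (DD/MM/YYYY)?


Start date: 2023-07-18
End date: 2024-05-01
Jul 2023: +14 days
Aug 2023: +31 days
Sep 2023: +30 days
... (7 more months)
Total: 288 days

288


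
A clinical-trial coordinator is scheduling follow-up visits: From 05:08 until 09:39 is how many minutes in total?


Start time: 05:08 = 308 minutes from midnight
End time: 09:39 = 579 minutes from midnight
Difference: 579 - 308 = 271 minutes
That is 4 hours and 31 minutes

271


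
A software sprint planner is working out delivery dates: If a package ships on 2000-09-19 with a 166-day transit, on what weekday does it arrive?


Start: 2000-09-19 (Tuesday)
Step 1 - find target date: add 166 days
  2000-09-19 + 166 days = 2001-03-04
Step 2 - day of week:
  166 mod 7 = 5
  Tuesday + 5 days -> Sunday
Result: Sunday (2001-03-04)

Sunday


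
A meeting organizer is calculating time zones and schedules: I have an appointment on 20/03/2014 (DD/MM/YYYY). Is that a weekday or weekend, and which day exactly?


Date: 2014-03-20
January 1, 2014 is a Wednesday
Day of year: 79
Offset from Jan 1: 78 days
78 mod 7 = 1
Result: Thursday

Thursday


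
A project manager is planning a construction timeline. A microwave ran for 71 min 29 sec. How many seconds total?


Minutes: 71
Extra seconds: 29
Seconds per minute: 60
Minutes to seconds: 71 x 60 = 4260
Total: 4260 + 29 = 4289

4289


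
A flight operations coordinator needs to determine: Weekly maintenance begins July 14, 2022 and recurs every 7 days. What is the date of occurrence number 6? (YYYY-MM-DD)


First occurrence: 2022-07-14 (occurrence 1)
Each occurrence is 7 days after the previous.
Occurrence 6 is 5 weeks after the first.
5 weeks = 35 days
2022-07-14 + 35 days = 2022-08-18

2022-08-18


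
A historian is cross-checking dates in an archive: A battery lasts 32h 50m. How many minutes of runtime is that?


Hours: 32
Extra minutes: 50
Minutes per hour: 60
Hours to minutes: 32 x 60 = 1920
Total: 1920 + 50 = 1970

1970


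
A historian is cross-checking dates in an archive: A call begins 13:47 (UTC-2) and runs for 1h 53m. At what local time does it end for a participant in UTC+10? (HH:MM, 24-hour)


Start: 13:47 in UTC-2
Step 1 - add duration:
  minutes: 47 + 53 = 100 (carry 1h)
  hours: 13 + 1 + 1 = 15
  end in UTC-2: 15:40
Step 2 - convert UTC-2 -> UTC+10:
  offset difference: 10 - (-2) = 12 hours
  15 + (12) = 27 -> mod 24 = 3
Result: 03:40 in UTC+10

03:40


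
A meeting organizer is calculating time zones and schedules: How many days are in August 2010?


Month: August
Year: 2010
August is a 31-day month
Total: 31 days

31


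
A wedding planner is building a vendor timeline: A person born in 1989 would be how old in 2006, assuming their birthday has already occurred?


Birth year: 1989
Current year: 2006
Age = current year - birth year
Age = 2006 - 1989 = 17

17


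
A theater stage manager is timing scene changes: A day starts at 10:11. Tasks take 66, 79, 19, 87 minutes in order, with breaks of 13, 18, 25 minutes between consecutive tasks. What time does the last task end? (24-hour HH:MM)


Start: 10:11 = 611 min from midnight
  after task 1 (66 min): 11:17
  after break (13 min): 11:30
  after task 2 (79 min): 12:49
  after break (18 min): 13:07
  after task 3 (19 min): 13:26
  after break (25 min): 13:51
  after task 4 (87 min): 15:18
Total elapsed: 307 minutes
End time: 15:18

15:18


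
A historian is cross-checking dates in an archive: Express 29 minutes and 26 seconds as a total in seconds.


Minutes: 29
Seconds: 26
Convert minutes to seconds: 29 x 60 = 1740
Add remaining seconds: 1740 + 26 = 1766

1766


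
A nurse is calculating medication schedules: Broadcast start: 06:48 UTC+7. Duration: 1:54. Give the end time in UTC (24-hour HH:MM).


Start: 06:48 in UTC+7
Step 1 - add duration:
  minutes: 48 + 54 = 102 (carry 1h)
  hours: 6 + 1 + 1 = 8
  end in UTC+7: 08:42
Step 2 - convert UTC+7 -> UTC:
  offset difference: 0 - (7) = -7 hours
  8 + (-7) = 1 -> mod 24 = 1
Result: 01:42 in UTC

01:42


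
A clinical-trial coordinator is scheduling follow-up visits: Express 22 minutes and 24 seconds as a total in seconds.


Minutes: 22
Seconds: 24
Convert minutes to seconds: 22 x 60 = 1320
Add remaining seconds: 1320 + 24 = 1344

1344


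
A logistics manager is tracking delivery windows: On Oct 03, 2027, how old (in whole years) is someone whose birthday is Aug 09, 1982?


Birth: 1982-08-09
Reference: 2027-10-03
Year difference: 2027 - 1982 = 45
Has birthday (08-09) occurred by 10-03? Yes
Age in full years: 45

45


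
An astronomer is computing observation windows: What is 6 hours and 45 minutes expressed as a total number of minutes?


Hours: 6
Minutes: 45
Convert hours to minutes: 6 x 60 = 360
Add remaining minutes: 360 + 45 = 405

405


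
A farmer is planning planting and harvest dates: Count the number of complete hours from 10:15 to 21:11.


Start: 10:15
End: 21:11
Hour difference: 21 - 10 = 11 hours
Minute difference: 11 - 15 = -4 minutes
Total minutes: 656
Complete hours: 656 / 60 = 10 (remainder 56)

10


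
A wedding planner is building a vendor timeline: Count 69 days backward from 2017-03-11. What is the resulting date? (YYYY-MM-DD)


Start: 2017-03-11
Subtracting 69 days
Days already passed in March: 11
After going back through March: 58 more days to subtract
February 2017: 28 days, 30 remaining
January 2017 has 31 days, need 30
Result: 2017-01-01

2017-01-01


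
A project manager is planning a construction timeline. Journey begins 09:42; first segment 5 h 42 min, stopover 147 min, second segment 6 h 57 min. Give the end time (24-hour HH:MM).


Depart: 09:42
Leg 1: +342 min -> 15:24
Layover: +147 min -> 17:51
Leg 2: +417 min -> 00:48
Total travel: 906 minutes = 15h 6m
Arrival: 00:48

00:48


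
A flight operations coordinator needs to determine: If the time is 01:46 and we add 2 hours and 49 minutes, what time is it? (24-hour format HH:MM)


Start time: 01:46
Adding: 2 hours 49 minutes
Minutes: 46 + 49 = 95
Minute overflow: 95 >= 60, so carry 1 hour, minutes = 35
Hours: 1 + 2 + 1 = 4
Result: 04:35

04:35


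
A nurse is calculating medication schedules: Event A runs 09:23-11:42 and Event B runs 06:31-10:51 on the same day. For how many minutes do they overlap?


Interval A: [563, 702] minutes from midnight
Interval B: [391, 651] minutes from midnight
Overlap start = max(563, 391) = 563
Overlap end = min(702, 651) = 651
Overlap = 651 - 563 = 88 minutes

88


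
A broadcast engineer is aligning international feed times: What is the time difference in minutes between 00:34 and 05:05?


Start time: 00:34 = 34 minutes from midnight
End time: 05:05 = 305 minutes from midnight
Difference: 305 - 34 = 271 minutes
That is 4 hours and 31 minutes

271


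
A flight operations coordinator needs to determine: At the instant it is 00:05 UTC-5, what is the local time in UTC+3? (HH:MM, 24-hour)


Local time: 00:05 at UTC-5 (offset -5h)
Target zone: UTC+3 (offset 3h)
Difference: 3 - (-5) = 8 hours
Calculation: 0 + (8) = 8
Result: 08:05

08:05


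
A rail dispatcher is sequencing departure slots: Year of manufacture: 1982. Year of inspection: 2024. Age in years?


Birth year: 1982
Current year: 2024
Age = current year - birth year
Age = 2024 - 1982 = 42

42


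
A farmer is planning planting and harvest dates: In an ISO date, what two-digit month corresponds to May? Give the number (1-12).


Calendar month order:
4. April
5. May <--
6. June
May is month number 5

5


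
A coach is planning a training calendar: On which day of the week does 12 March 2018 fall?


Date: 2018-03-12
January 1, 2018 is a Monday
Day of year: 71
Offset from Jan 1: 70 days
70 mod 7 = 0
Result: Monday

Monday


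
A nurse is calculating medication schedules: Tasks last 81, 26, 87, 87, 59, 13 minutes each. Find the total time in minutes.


Durations: 81, 26, 87, 87, 59, 13
Running sum: 81
+ 26 = 107
+ 87 = 194
+ 87 = 281
+ 59 = 340
+ 13 = 353
Total duration: 353 minutes
That is 5 hours and 53 minutes

353


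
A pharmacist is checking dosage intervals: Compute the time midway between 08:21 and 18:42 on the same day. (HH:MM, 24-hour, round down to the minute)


Start time: 08:21 = 501 minutes from midnight
End time: 18:42 = 1122 minutes from midnight
Sum: 501 + 1122 = 1623
Midpoint: 1623 / 2 = 811 minutes
Convert: 811 / 60 = 13 hours, 31 minutes
Result: 13:31

13:31


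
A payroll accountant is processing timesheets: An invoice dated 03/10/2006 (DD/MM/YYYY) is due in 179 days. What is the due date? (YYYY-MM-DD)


Start: 2006-10-03
Adding 179 days
Days remaining in October: 28
After October: 151 days still to add
November 2006: 30 days, 121 remaining
December 2006: 31 days, 90 remaining
January 2007: 31 days, 59 remaining
February 2007: 28 days, 31 remaining
Result: 2007-03-31

2007-03-31


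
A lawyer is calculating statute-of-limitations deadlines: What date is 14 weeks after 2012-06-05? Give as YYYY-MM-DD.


Start: 2012-06-05
Weeks to add: 14
Convert to days: 14 x 7 = 98 days
Add 98 days to 2012-06-05
Result: 2012-09-11

2012-09-11


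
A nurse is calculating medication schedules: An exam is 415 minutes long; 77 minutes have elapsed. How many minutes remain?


Total budget: 415 minutes
Time used: 77 minutes
Remaining: 415 - 77 = 338 minutes
Percent used: 18.6%
Percent remaining: 81.4%

338


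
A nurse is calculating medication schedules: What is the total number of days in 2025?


Year: 2025
Check leap year rules:
Divisible by 4? No
2025 is not a leap year
Days: 365

365


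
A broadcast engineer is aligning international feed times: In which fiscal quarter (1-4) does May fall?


Month: May (month 5)
Q1: January-March (months 1-3)
Q2: April-June (months 4-6)
Q3: July-September (months 7-9)
Q4: October-December (months 10-12)
Month 5 falls in Q2

2


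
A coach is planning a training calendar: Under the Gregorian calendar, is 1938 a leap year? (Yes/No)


Year: 1938
Divisible by 4? 1938 / 4 = 484.5 -> No
Not divisible by 4, so NOT a leap year

No


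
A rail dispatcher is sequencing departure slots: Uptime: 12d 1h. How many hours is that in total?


Days: 12
Extra hours: 1
Hours per day: 24
Days to hours: 12 x 24 = 288
Total: 288 + 1 = 289

289


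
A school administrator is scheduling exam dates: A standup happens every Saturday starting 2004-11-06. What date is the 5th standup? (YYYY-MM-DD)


First occurrence: 2004-11-06 (occurrence 1)
Each occurrence is 7 days after the previous.
Occurrence 5 is 4 weeks after the first.
4 weeks = 28 days
2004-11-06 + 28 days = 2004-12-04

2004-12-04


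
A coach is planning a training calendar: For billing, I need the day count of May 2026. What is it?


Month: May
Year: 2026
May is a 31-day month
Total: 31 days

31


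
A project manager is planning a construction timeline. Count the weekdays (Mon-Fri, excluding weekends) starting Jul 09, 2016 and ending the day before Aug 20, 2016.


Start: 2016-07-09 (Saturday)
End (exclusive): 2016-08-20 (Saturday)
Total calendar days: 42
Full weeks: 42 // 7 = 6 -> 30 weekdays
Remaining 0 days starting on Saturday:
Total business days: 30 + 0 = 30

30


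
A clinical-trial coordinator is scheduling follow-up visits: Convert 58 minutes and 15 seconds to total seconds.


Minutes: 58
Extra seconds: 15
Seconds per minute: 60
Minutes to seconds: 58 x 60 = 3480
Total: 3480 + 15 = 3495

3495


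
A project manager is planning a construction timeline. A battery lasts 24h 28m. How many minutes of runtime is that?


Hours: 24
Extra minutes: 28
Minutes per hour: 60
Hours to minutes: 24 x 60 = 1440
Total: 1440 + 28 = 1468

1468


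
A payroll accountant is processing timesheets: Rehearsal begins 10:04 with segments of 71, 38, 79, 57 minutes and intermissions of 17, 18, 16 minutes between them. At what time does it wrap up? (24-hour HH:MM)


Start: 10:04 = 604 min from midnight
  after task 1 (71 min): 11:15
  after break (17 min): 11:32
  after task 2 (38 min): 12:10
  after break (18 min): 12:28
  after task 3 (79 min): 13:47
  after break (16 min): 14:03
  after task 4 (57 min): 15:00
Total elapsed: 296 minutes
End time: 15:00

15:00


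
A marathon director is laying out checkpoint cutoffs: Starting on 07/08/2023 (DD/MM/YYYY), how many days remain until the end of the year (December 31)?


Start: August 07, 2023
End: December 31, 2023
Days left in August: 24
September: 30
October: 31
November: 30
December: 31
Sum of remaining months: 122
Total: 24 + 122 = 146

146


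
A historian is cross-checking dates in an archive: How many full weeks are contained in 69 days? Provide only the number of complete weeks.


Total days: 69
Days per week: 7
Division: 69 / 7 = 9 remainder 6
Complete weeks: 9
Remaining days: 6

9


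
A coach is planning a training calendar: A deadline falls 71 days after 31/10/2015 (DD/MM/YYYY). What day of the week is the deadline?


Start: 2015-10-31 (Saturday)
Step 1 - find target date: add 71 days
  2015-10-31 + 71 days = 2016-01-10
Step 2 - day of week:
  71 mod 7 = 1
  Saturday + 1 days -> Sunday
Result: Sunday (2016-01-10)

Sunday


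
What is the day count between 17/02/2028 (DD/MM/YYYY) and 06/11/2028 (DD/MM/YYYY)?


Start date: 2028-02-17
End date: 2028-11-06
Feb 2028: +13 days
Mar 2028: +31 days
Apr 2028: +30 days
... (7 more months)
Total: 263 days

263


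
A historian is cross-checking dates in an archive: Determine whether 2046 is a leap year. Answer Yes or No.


Year: 2046
Divisible by 4? 2046 / 4 = 511.5 -> No
Not divisible by 4, so NOT a leap year

No


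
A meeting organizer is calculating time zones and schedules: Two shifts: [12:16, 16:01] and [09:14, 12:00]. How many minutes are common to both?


Interval A: [736, 961] minutes from midnight
Interval B: [554, 720] minutes from midnight
Overlap start = max(736, 554) = 736
Overlap end = min(961, 720) = 720
End <= start, so the intervals do not overlap: 0 minutes

0


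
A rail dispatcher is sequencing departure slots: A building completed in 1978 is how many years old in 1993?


Birth year: 1978
Current year: 1993
Age = current year - birth year
Age = 1993 - 1978 = 15

15


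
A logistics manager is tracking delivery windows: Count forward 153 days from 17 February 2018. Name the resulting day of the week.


Start: 2018-02-17 (Saturday)
Step 1 - find target date: add 153 days
  2018-02-17 + 153 days = 2018-07-20
Step 2 - day of week:
  153 mod 7 = 6
  Saturday + 6 days -> Friday
Result: Friday (2018-07-20)

Friday


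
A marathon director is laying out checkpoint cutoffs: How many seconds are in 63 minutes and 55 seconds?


Minutes: 63
Seconds: 55
Convert minutes to seconds: 63 x 60 = 3780
Add remaining seconds: 3780 + 55 = 3835

3835


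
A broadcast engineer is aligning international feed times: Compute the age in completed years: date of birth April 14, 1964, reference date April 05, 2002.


Birth: 1964-04-14
Reference: 2002-04-05
Year difference: 2002 - 1964 = 38
Has birthday (04-14) occurred by 04-05? No
Birthday not yet reached this year -> subtract 1
Age in full years: 37

37


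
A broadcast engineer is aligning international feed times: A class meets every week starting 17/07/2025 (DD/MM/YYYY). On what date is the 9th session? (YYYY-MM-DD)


First occurrence: 2025-07-17 (occurrence 1)
Each occurrence is 7 days after the previous.
Occurrence 9 is 8 weeks after the first.
8 weeks = 56 days
2025-07-17 + 56 days = 2025-09-11

2025-09-11


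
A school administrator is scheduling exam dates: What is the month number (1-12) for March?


Calendar month order:
2. February
3. March <--
4. April
March is month number 3

3


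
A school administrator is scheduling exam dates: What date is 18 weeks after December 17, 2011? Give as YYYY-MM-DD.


Start: 2011-12-17
Weeks to add: 18
Convert to days: 18 x 7 = 126 days
Add 126 days to 2011-12-17
Result: 2012-04-21

2012-04-21


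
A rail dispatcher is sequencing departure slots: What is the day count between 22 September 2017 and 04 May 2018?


Start date: 2017-09-22
End date: 2018-05-04
Sep 2017: +9 days
Oct 2017: +31 days
Nov 2017: +30 days
... (6 more months)
Total: 224 days

224


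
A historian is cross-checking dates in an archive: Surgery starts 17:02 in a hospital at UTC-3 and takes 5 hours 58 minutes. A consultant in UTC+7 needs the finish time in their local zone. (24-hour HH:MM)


Start: 17:02 in UTC-3
Step 1 - add duration:
  minutes: 2 + 58 = 60 (carry 1h)
  hours: 17 + 5 + 1 = 23
  end in UTC-3: 23:00
Step 2 - convert UTC-3 -> UTC+7:
  offset difference: 7 - (-3) = 10 hours
  23 + (10) = 33 -> mod 24 = 9
Result: 09:00 in UTC+7

09:00


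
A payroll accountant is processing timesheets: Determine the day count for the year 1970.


Year: 1970
Check leap year rules:
Divisible by 4? No
1970 is not a leap year
Days: 365

365


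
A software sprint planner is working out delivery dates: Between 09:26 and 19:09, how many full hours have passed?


Start: 09:26
End: 19:09
Hour difference: 19 - 9 = 10 hours
Minute difference: 9 - 26 = -17 minutes
Total minutes: 583
Complete hours: 583 / 60 = 9 (remainder 43)

9


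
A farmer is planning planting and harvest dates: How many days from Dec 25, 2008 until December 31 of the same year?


Start: December 25, 2008
End: December 31, 2008
Days left in December: 6
Total: 6 days

6


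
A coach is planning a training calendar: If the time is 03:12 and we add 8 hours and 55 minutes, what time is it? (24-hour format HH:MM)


Start time: 03:12
Adding: 8 hours 55 minutes
Minutes: 12 + 55 = 67
Minute overflow: 67 >= 60, so carry 1 hour, minutes = 7
Hours: 3 + 8 + 1 = 12
Result: 12:07

12:07


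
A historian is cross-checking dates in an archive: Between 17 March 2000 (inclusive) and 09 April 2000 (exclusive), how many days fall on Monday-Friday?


Start: 2000-03-17 (Friday)
End (exclusive): 2000-04-09 (Sunday)
Total calendar days: 23
Full weeks: 23 // 7 = 3 -> 15 weekdays
Remaining 2 days starting on Friday:
  Fri(w), Sat(-) -> 1 weekdays
Total business days: 15 + 1 = 16

16


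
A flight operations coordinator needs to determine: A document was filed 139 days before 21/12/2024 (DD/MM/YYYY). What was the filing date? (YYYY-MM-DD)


Start: 2024-12-21
Subtracting 139 days
Days already passed in December: 21
After going back through December: 118 more days to subtract
November 2024: 30 days, 88 remaining
October 2024: 31 days, 57 remaining
September 2024: 30 days, 27 remaining
August 2024 has 31 days, need 27
Result: 2024-08-04

2024-08-04


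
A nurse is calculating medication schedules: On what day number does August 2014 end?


Month: August
Year: 2014
August is a 31-day month
Total: 31 days

31


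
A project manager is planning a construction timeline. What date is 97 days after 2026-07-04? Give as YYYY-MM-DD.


Start: 2026-07-04
Adding 97 days
Days remaining in July: 27
After July: 70 days still to add
August 2026: 31 days, 39 remaining
September 2026: 30 days, 9 remaining
October 2026 has 31 days, need 9
Result: 2026-10-09

2026-10-09


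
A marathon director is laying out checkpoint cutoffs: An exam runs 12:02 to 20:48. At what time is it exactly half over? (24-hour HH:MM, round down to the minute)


Start time: 12:02 = 722 minutes from midnight
End time: 20:48 = 1248 minutes from midnight
Sum: 722 + 1248 = 1970
Midpoint: 1970 / 2 = 985 minutes
Convert: 985 / 60 = 16 hours, 25 minutes
Result: 16:25

16:25


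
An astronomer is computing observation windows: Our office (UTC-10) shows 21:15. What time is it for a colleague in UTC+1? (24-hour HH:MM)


Local time: 21:15 at UTC-10 (offset -10h)
Target zone: UTC+1 (offset 1h)
Difference: 1 - (-10) = 11 hours
Calculation: 21 + (11) = 32
Wraparound: (32) mod 24 = 8
Result: 08:15

08:15


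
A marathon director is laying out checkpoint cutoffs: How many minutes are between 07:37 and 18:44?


Start time: 07:37 = 457 minutes from midnight
End time: 18:44 = 1124 minutes from midnight
Difference: 1124 - 457 = 667 minutes
That is 11 hours and 7 minutes

667


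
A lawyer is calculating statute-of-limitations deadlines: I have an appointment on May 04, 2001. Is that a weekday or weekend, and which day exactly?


Date: 2001-05-04
January 1, 2001 is a Monday
Day of year: 124
Offset from Jan 1: 123 days
123 mod 7 = 4
Result: Friday

Friday


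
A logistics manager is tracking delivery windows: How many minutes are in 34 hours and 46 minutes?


Hours: 34
Extra minutes: 46
Minutes per hour: 60
Hours to minutes: 34 x 60 = 2040
Total: 2040 + 46 = 2086

2086


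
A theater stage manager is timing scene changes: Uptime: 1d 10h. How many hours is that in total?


Days: 1
Extra hours: 10
Hours per day: 24
Days to hours: 1 x 24 = 24
Total: 24 + 10 = 34

34


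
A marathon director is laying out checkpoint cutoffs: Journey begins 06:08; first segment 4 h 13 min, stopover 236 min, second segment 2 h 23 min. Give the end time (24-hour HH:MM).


Depart: 06:08
Leg 1: +253 min -> 10:21
Layover: +236 min -> 14:17
Leg 2: +143 min -> 16:40
Total travel: 632 minutes = 10h 32m
Arrival: 16:40

16:40


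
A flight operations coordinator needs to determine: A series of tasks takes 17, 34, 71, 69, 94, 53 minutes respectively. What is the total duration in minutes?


Durations: 17, 34, 71, 69, 94, 53
Running sum: 17
+ 34 = 51
+ 71 = 122
+ 69 = 191
+ 94 = 285
+ 53 = 338
Total duration: 338 minutes
That is 5 hours and 38 minutes

338


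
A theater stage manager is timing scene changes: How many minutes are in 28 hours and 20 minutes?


Hours: 28
Minutes: 20
Convert hours to minutes: 28 x 60 = 1680
Add remaining minutes: 1680 + 20 = 1700

1700


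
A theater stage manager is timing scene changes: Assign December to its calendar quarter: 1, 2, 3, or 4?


Month: December (month 12)
Q1: January-March (months 1-3)
Q2: April-June (months 4-6)
Q3: July-September (months 7-9)
Q4: October-December (months 10-12)
Month 12 falls in Q4

4


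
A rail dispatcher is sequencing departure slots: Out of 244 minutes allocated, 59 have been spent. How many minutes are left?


Total budget: 244 minutes
Time used: 59 minutes
Remaining: 244 - 59 = 185 minutes
Percent used: 24.2%
Percent remaining: 75.8%

185


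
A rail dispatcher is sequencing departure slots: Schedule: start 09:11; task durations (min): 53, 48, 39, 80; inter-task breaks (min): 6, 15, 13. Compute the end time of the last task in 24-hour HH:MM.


Start: 09:11 = 551 min from midnight
  after task 1 (53 min): 10:04
  after break (6 min): 10:10
  after task 2 (48 min): 10:58
  after break (15 min): 11:13
  after task 3 (39 min): 11:52
  after break (13 min): 12:05
  after task 4 (80 min): 13:25
Total elapsed: 254 minutes
End time: 13:25

13:25


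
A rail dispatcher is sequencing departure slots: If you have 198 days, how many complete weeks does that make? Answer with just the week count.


Total days: 198
Days per week: 7
Division: 198 / 7 = 28 remainder 2
Complete weeks: 28
Remaining days: 2

28


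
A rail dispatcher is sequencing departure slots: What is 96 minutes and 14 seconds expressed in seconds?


Minutes: 96
Extra seconds: 14
Seconds per minute: 60
Minutes to seconds: 96 x 60 = 5760
Total: 5760 + 14 = 5774

5774


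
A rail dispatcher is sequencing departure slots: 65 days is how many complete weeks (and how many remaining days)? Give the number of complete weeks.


Total days: 65
Days per week: 7
Division: 65 / 7 = 9 remainder 2
Complete weeks: 9
Remaining days: 2

9


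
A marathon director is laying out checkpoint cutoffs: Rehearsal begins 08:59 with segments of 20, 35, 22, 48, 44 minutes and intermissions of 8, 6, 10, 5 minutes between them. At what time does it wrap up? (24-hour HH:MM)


Start: 08:59 = 539 min from midnight
  after task 1 (20 min): 09:19
  after break (8 min): 09:27
  after task 2 (35 min): 10:02
  after break (6 min): 10:08
  after task 3 (22 min): 10:30
  after break (10 min): 10:40
  after task 4 (48 min): 11:28
  after break (5 min): 11:33
  after task 5 (44 min): 12:17
Total elapsed: 198 minutes
End time: 12:17

12:17
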